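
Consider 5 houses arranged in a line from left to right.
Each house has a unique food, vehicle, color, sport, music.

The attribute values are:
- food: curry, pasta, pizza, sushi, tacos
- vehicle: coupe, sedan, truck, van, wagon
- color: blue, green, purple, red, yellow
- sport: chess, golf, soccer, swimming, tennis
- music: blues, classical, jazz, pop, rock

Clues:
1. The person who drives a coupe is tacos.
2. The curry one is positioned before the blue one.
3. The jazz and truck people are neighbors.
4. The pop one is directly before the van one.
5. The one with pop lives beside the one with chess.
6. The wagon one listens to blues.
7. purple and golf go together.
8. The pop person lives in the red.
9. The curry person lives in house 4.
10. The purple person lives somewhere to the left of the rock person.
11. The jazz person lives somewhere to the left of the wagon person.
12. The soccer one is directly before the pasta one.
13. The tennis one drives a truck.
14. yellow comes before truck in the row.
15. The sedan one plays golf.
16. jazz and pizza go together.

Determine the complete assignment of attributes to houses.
Solution:

House | Food | Vehicle | Color | Sport | Music
----------------------------------------------
  1   | tacos | coupe | red | soccer | pop
  2   | pasta | van | yellow | chess | classical
  3   | pizza | sedan | purple | golf | jazz
  4   | curry | truck | green | tennis | rock
  5   | sushi | wagon | blue | swimming | blues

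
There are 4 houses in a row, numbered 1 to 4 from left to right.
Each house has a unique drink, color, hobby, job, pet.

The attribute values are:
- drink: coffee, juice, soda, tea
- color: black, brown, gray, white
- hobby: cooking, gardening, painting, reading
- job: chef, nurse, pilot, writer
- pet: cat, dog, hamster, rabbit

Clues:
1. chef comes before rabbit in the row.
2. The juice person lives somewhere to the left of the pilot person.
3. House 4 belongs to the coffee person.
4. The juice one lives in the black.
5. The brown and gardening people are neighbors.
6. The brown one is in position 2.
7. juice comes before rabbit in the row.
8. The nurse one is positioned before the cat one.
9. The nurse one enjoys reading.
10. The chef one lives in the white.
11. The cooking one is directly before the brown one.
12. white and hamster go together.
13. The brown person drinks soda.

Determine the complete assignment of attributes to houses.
Solution:

House | Drink | Color | Hobby | Job | Pet
-----------------------------------------
  1   | tea | white | cooking | chef | hamster
  2   | soda | brown | reading | nurse | dog
  3   | juice | black | gardening | writer | cat
  4   | coffee | gray | painting | pilot | rabbit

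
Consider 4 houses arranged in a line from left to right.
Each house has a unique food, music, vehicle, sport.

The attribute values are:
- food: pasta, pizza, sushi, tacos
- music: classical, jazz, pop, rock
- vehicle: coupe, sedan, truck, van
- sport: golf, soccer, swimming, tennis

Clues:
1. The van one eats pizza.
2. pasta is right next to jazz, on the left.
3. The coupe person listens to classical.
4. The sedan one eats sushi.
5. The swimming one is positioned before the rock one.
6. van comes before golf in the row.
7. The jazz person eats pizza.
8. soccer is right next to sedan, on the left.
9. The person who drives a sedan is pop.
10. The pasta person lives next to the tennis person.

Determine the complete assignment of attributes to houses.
Solution:

House | Food | Music | Vehicle | Sport
--------------------------------------
  1   | pasta | classical | coupe | swimming
  2   | pizza | jazz | van | tennis
  3   | tacos | rock | truck | soccer
  4   | sushi | pop | sedan | golf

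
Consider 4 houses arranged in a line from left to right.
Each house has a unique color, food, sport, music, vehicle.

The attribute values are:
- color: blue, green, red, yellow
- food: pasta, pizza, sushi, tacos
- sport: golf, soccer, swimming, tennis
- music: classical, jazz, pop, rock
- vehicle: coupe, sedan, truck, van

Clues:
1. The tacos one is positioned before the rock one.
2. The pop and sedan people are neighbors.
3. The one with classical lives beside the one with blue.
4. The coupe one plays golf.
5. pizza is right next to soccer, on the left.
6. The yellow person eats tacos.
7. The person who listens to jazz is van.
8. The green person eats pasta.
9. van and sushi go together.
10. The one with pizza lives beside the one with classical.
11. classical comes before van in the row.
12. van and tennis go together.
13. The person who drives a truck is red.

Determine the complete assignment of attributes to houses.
Solution:

House | Color | Food | Sport | Music | Vehicle
----------------------------------------------
  1   | red | pizza | swimming | pop | truck
  2   | yellow | tacos | soccer | classical | sedan
  3   | blue | sushi | tennis | jazz | van
  4   | green | pasta | golf | rock | coupe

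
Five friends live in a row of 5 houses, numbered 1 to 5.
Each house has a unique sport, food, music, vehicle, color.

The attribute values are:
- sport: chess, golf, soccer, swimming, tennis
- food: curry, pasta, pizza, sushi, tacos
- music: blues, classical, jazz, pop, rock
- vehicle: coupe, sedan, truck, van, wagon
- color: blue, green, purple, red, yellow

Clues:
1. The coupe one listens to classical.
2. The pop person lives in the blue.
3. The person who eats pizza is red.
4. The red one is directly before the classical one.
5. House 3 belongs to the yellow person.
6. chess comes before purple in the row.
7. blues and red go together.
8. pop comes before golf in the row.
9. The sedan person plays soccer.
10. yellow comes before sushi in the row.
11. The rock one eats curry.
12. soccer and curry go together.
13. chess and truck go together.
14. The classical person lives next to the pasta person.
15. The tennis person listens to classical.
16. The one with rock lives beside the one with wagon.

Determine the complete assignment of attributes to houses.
Solution:

House | Sport | Food | Music | Vehicle | Color
----------------------------------------------
  1   | soccer | curry | rock | sedan | green
  2   | swimming | pizza | blues | wagon | red
  3   | tennis | tacos | classical | coupe | yellow
  4   | chess | pasta | pop | truck | blue
  5   | golf | sushi | jazz | van | purple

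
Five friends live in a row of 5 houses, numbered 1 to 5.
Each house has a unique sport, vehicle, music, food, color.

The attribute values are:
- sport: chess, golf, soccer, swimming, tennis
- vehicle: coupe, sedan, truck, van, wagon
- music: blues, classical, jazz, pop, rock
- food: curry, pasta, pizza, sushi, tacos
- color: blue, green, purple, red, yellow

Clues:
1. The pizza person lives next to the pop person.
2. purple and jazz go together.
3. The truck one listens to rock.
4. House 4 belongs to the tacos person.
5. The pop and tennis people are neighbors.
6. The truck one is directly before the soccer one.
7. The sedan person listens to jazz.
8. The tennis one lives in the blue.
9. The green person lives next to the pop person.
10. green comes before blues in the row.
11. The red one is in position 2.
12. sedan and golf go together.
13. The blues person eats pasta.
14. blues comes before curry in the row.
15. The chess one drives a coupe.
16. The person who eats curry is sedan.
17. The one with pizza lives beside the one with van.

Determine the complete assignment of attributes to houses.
Solution:

House | Sport | Vehicle | Music | Food | Color
----------------------------------------------
  1   | swimming | truck | rock | pizza | green
  2   | soccer | van | pop | sushi | red
  3   | tennis | wagon | blues | pasta | blue
  4   | chess | coupe | classical | tacos | yellow
  5   | golf | sedan | jazz | curry | purple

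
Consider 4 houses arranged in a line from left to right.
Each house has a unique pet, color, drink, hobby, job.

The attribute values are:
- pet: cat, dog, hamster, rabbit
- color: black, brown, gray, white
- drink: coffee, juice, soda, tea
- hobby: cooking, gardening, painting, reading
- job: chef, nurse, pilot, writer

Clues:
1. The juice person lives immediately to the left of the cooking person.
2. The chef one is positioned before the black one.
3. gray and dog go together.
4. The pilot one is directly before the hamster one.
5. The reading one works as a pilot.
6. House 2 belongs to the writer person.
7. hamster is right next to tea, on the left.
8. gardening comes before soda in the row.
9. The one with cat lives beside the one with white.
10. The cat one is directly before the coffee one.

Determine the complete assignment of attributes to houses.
Solution:

House | Pet | Color | Drink | Hobby | Job
-----------------------------------------
  1   | cat | brown | juice | reading | pilot
  2   | hamster | white | coffee | cooking | writer
  3   | dog | gray | tea | gardening | chef
  4   | rabbit | black | soda | painting | nurse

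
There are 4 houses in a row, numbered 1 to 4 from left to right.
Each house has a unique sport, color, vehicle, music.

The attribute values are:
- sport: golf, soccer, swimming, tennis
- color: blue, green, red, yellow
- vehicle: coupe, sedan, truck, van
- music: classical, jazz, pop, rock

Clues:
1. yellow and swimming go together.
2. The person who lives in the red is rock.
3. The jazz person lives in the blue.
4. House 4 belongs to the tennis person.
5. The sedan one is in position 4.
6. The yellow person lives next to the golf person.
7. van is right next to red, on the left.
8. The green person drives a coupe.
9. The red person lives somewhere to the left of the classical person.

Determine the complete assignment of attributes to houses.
Solution:

House | Sport | Color | Vehicle | Music
---------------------------------------
  1   | swimming | yellow | van | pop
  2   | golf | red | truck | rock
  3   | soccer | green | coupe | classical
  4   | tennis | blue | sedan | jazz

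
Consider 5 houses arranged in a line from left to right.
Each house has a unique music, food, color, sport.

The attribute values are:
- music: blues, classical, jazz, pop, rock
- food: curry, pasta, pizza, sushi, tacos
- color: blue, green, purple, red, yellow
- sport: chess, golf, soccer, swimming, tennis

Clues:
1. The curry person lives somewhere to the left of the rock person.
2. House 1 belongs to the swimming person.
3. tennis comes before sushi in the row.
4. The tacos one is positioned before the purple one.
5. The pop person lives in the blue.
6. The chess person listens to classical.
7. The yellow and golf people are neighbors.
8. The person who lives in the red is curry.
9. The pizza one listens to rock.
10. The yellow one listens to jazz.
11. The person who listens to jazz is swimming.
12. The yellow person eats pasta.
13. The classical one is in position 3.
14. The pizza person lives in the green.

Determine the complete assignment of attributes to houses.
Solution:

House | Music | Food | Color | Sport
------------------------------------
  1   | jazz | pasta | yellow | swimming
  2   | pop | tacos | blue | golf
  3   | classical | curry | red | chess
  4   | rock | pizza | green | tennis
  5   | blues | sushi | purple | soccer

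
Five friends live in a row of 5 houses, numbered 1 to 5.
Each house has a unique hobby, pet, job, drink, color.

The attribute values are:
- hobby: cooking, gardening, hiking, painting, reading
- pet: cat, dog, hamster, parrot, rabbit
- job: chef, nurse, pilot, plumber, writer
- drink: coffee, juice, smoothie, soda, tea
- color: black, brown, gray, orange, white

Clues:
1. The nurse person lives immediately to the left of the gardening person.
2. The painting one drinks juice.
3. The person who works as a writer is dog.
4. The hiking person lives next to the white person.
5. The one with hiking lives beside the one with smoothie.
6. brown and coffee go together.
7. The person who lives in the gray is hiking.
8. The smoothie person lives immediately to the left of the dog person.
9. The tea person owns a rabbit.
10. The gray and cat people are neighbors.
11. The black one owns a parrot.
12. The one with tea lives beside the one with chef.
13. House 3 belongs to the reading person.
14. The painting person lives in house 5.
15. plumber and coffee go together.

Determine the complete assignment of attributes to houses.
Solution:

House | Hobby | Pet | Job | Drink | Color
-----------------------------------------
  1   | hiking | rabbit | nurse | tea | gray
  2   | gardening | cat | chef | smoothie | white
  3   | reading | dog | writer | soda | orange
  4   | cooking | hamster | plumber | coffee | brown
  5   | painting | parrot | pilot | juice | black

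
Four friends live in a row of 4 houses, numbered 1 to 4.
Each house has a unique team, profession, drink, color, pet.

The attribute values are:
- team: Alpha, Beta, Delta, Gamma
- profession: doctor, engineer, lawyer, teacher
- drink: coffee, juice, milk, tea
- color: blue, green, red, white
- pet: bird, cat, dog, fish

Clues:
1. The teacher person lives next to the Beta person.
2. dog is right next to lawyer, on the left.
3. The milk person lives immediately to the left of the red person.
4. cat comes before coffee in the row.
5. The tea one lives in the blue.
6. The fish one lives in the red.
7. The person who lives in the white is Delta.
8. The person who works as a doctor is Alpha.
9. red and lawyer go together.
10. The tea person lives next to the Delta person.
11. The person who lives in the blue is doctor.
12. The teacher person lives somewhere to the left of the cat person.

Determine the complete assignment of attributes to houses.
Solution:

House | Team | Profession | Drink | Color | Pet
-----------------------------------------------
  1   | Gamma | teacher | milk | green | dog
  2   | Beta | lawyer | juice | red | fish
  3   | Alpha | doctor | tea | blue | cat
  4   | Delta | engineer | coffee | white | bird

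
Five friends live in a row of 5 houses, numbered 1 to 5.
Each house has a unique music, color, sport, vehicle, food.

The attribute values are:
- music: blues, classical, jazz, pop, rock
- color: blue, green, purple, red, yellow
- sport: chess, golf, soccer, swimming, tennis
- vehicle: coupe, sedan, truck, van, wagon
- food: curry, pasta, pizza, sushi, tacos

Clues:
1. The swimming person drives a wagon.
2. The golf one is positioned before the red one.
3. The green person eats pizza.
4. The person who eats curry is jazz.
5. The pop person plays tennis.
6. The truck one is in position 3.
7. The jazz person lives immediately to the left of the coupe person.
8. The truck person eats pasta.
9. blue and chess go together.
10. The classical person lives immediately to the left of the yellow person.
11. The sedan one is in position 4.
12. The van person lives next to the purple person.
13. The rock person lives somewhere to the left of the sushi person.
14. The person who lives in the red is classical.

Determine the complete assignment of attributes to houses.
Solution:

House | Music | Color | Sport | Vehicle | Food
----------------------------------------------
  1   | jazz | blue | chess | van | curry
  2   | rock | purple | golf | coupe | tacos
  3   | classical | red | soccer | truck | pasta
  4   | pop | yellow | tennis | sedan | sushi
  5   | blues | green | swimming | wagon | pizza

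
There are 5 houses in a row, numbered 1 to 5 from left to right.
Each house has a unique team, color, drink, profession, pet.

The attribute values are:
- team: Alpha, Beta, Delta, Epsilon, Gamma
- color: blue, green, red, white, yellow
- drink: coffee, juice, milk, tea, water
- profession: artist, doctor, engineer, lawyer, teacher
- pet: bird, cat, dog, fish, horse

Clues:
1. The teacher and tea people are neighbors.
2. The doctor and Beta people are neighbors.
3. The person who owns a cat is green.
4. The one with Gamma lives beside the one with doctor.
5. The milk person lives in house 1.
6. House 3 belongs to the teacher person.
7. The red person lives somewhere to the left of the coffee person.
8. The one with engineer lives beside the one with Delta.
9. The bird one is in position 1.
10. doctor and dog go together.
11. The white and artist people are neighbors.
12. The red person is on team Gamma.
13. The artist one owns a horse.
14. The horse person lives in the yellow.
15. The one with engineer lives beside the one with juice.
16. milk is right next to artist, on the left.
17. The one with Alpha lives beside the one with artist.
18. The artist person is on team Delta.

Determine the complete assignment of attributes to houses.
Solution:

House | Team | Color | Drink | Profession | Pet
-----------------------------------------------
  1   | Alpha | white | milk | engineer | bird
  2   | Delta | yellow | juice | artist | horse
  3   | Gamma | red | water | teacher | fish
  4   | Epsilon | blue | tea | doctor | dog
  5   | Beta | green | coffee | lawyer | cat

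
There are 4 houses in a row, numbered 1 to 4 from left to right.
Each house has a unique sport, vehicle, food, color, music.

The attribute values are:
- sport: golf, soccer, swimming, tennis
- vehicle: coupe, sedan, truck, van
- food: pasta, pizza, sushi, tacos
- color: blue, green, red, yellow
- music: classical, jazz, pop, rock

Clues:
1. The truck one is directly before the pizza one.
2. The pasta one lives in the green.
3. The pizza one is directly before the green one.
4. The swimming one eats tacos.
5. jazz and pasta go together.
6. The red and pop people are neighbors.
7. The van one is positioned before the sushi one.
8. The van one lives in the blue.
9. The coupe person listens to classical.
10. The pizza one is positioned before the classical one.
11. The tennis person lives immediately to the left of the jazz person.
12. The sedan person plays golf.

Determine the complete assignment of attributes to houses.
Solution:

House | Sport | Vehicle | Food | Color | Music
----------------------------------------------
  1   | swimming | truck | tacos | red | rock
  2   | tennis | van | pizza | blue | pop
  3   | golf | sedan | pasta | green | jazz
  4   | soccer | coupe | sushi | yellow | classical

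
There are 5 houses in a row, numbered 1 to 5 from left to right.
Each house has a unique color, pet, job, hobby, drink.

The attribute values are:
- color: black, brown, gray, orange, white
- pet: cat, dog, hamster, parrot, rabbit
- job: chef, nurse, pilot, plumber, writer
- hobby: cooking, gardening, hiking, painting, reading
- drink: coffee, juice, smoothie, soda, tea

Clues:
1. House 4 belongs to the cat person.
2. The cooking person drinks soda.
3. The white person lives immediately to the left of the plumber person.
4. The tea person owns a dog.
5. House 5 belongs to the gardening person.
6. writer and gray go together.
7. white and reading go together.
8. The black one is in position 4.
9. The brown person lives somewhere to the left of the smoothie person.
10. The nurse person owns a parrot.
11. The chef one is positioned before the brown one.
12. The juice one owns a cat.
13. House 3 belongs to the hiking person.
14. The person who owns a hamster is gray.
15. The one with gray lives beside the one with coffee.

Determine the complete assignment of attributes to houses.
Solution:

House | Color | Pet | Job | Hobby | Drink
-----------------------------------------
  1   | gray | hamster | writer | cooking | soda
  2   | white | rabbit | chef | reading | coffee
  3   | brown | dog | plumber | hiking | tea
  4   | black | cat | pilot | painting | juice
  5   | orange | parrot | nurse | gardening | smoothie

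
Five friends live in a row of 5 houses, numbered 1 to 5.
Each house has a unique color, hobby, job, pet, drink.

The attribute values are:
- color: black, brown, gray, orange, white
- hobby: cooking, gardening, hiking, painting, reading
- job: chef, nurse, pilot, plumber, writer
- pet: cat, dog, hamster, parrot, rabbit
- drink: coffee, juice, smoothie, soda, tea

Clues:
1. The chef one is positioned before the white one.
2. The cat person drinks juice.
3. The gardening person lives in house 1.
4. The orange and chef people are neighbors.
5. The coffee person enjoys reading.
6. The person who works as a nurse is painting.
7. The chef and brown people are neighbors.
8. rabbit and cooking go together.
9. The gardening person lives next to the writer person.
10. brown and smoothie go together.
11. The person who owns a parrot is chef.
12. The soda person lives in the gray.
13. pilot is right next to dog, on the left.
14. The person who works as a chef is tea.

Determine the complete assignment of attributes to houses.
Solution:

House | Color | Hobby | Job | Pet | Drink
-----------------------------------------
  1   | gray | gardening | pilot | hamster | soda
  2   | orange | reading | writer | dog | coffee
  3   | black | hiking | chef | parrot | tea
  4   | brown | cooking | plumber | rabbit | smoothie
  5   | white | painting | nurse | cat | juice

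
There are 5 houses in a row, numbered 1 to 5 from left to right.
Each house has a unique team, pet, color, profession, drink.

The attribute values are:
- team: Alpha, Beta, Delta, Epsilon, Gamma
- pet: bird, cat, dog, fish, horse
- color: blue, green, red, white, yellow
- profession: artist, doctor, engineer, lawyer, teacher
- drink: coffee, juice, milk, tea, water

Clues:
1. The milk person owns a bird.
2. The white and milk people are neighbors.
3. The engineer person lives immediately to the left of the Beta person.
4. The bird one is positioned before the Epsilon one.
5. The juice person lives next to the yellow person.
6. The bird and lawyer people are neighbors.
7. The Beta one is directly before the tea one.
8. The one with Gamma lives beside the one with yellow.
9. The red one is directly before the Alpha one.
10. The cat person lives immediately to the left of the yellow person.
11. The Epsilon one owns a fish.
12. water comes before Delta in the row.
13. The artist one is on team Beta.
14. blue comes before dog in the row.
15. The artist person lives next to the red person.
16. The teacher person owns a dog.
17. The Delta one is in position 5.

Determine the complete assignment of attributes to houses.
Solution:

House | Team | Pet | Color | Profession | Drink
-----------------------------------------------
  1   | Gamma | cat | white | engineer | juice
  2   | Beta | bird | yellow | artist | milk
  3   | Epsilon | fish | red | lawyer | tea
  4   | Alpha | horse | blue | doctor | water
  5   | Delta | dog | green | teacher | coffee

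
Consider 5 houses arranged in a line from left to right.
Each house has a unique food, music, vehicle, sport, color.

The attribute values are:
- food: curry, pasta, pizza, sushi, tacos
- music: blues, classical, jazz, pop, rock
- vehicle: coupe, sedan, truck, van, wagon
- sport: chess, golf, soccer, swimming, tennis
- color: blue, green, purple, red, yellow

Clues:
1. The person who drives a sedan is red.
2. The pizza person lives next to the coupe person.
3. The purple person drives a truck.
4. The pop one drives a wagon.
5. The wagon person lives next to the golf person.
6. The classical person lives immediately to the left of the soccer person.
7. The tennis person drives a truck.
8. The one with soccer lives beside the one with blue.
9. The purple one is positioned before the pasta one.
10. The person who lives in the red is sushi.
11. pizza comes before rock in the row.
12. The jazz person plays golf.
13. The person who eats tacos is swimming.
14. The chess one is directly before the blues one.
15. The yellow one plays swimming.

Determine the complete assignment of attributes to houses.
Solution:

House | Food | Music | Vehicle | Sport | Color
----------------------------------------------
  1   | curry | classical | truck | tennis | purple
  2   | pizza | pop | wagon | soccer | green
  3   | pasta | jazz | coupe | golf | blue
  4   | sushi | rock | sedan | chess | red
  5   | tacos | blues | van | swimming | yellow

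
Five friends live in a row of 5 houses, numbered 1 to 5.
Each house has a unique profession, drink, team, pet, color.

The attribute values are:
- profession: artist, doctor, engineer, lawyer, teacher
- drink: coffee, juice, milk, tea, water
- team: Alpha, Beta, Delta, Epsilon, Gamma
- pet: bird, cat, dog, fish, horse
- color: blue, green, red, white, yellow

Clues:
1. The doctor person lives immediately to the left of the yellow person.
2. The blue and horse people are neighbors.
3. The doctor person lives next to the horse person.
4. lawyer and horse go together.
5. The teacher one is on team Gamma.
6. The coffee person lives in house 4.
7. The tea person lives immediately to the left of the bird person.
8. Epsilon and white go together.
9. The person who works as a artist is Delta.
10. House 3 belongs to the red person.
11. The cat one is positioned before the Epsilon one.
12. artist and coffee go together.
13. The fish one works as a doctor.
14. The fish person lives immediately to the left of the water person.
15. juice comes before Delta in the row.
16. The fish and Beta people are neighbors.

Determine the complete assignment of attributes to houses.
Solution:

House | Profession | Drink | Team | Pet | Color
-----------------------------------------------
  1   | doctor | juice | Alpha | fish | blue
  2   | lawyer | water | Beta | horse | yellow
  3   | teacher | tea | Gamma | cat | red
  4   | artist | coffee | Delta | bird | green
  5   | engineer | milk | Epsilon | dog | white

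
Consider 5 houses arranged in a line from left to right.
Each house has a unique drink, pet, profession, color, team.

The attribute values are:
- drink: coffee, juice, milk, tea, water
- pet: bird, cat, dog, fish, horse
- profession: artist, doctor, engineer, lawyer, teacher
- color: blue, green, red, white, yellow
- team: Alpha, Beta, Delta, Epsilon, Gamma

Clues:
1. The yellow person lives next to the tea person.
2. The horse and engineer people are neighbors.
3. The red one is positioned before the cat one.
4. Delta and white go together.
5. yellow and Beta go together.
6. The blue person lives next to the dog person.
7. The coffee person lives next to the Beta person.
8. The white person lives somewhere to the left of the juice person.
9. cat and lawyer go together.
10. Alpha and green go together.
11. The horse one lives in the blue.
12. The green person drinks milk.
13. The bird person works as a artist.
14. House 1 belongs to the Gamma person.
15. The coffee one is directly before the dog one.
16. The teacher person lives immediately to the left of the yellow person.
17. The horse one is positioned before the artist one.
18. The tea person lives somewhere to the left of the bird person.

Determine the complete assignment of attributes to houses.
Solution:

House | Drink | Pet | Profession | Color | Team
-----------------------------------------------
  1   | coffee | horse | teacher | blue | Gamma
  2   | water | dog | engineer | yellow | Beta
  3   | tea | fish | doctor | white | Delta
  4   | juice | bird | artist | red | Epsilon
  5   | milk | cat | lawyer | green | Alpha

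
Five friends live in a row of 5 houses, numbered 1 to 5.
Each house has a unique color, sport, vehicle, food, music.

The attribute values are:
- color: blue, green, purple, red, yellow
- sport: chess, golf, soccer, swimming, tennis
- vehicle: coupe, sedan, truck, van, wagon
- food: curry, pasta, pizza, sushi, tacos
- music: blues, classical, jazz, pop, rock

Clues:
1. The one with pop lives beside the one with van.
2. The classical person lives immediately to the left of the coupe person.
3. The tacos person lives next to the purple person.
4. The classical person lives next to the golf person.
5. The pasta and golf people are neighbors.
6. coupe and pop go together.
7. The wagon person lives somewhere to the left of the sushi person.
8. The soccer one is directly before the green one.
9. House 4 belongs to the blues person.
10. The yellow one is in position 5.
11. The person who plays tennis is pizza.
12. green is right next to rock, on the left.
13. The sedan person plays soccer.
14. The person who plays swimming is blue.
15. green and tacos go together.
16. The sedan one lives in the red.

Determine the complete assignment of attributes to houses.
Solution:

House | Color | Sport | Vehicle | Food | Music
----------------------------------------------
  1   | red | soccer | sedan | pasta | classical
  2   | green | golf | coupe | tacos | pop
  3   | purple | tennis | van | pizza | rock
  4   | blue | swimming | wagon | curry | blues
  5   | yellow | chess | truck | sushi | jazz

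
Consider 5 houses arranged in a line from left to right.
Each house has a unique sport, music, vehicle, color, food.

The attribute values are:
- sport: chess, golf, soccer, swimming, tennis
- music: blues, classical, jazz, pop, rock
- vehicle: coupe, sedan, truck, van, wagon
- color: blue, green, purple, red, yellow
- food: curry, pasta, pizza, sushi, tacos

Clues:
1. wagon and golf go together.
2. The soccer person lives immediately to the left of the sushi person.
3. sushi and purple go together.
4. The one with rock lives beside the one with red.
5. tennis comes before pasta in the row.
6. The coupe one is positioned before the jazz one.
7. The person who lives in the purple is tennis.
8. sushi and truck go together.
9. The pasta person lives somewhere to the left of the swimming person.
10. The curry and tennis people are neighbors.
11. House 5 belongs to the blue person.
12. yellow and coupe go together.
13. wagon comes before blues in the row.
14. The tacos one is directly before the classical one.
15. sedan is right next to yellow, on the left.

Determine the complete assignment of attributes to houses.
Solution:

House | Sport | Music | Vehicle | Color | Food
----------------------------------------------
  1   | chess | pop | sedan | green | tacos
  2   | soccer | classical | coupe | yellow | curry
  3   | tennis | rock | truck | purple | sushi
  4   | golf | jazz | wagon | red | pasta
  5   | swimming | blues | van | blue | pizza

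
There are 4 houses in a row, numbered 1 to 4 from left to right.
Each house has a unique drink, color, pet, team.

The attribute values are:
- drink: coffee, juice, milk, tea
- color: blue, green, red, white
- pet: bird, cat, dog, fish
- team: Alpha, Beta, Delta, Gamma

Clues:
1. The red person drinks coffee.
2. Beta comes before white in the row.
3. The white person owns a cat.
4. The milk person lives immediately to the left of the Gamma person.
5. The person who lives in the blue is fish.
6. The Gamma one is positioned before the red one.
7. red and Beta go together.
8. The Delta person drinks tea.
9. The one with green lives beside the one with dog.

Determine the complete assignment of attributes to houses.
Solution:

House | Drink | Color | Pet | Team
----------------------------------
  1   | milk | blue | fish | Alpha
  2   | juice | green | bird | Gamma
  3   | coffee | red | dog | Beta
  4   | tea | white | cat | Delta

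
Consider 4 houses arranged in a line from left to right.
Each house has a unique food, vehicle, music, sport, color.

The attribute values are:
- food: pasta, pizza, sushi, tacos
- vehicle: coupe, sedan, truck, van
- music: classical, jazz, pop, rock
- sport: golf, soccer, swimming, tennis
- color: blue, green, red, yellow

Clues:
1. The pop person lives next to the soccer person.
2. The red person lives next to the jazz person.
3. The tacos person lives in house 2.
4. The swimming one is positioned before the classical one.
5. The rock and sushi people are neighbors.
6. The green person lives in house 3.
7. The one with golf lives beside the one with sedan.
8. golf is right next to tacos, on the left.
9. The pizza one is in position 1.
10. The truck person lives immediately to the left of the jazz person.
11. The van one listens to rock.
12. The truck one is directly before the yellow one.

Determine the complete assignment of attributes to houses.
Solution:

House | Food | Vehicle | Music | Sport | Color
----------------------------------------------
  1   | pizza | truck | pop | golf | red
  2   | tacos | sedan | jazz | soccer | yellow
  3   | pasta | van | rock | swimming | green
  4   | sushi | coupe | classical | tennis | blue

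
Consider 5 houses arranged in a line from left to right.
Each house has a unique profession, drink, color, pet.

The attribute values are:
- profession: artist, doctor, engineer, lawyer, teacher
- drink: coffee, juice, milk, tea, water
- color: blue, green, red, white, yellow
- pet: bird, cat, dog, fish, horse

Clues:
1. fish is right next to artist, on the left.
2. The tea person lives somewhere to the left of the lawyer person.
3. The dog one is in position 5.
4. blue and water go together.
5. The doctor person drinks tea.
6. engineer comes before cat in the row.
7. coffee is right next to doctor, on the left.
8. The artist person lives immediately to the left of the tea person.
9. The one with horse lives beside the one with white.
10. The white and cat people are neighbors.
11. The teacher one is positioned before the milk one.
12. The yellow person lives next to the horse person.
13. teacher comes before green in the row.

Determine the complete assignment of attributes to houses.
Solution:

House | Profession | Drink | Color | Pet
----------------------------------------
  1   | engineer | juice | yellow | fish
  2   | artist | coffee | red | horse
  3   | doctor | tea | white | bird
  4   | teacher | water | blue | cat
  5   | lawyer | milk | green | dog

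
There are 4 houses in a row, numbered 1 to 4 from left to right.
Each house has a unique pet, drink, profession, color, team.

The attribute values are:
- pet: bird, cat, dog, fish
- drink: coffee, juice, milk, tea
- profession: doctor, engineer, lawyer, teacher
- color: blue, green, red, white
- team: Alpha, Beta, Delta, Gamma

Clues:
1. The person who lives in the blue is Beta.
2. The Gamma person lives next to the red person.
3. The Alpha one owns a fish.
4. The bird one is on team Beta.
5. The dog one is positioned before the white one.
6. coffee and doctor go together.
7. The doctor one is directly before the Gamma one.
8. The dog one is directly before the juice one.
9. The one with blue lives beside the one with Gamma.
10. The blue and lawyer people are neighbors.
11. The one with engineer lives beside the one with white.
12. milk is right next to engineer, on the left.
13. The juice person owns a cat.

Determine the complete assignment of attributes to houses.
Solution:

House | Pet | Drink | Profession | Color | Team
-----------------------------------------------
  1   | bird | coffee | doctor | blue | Beta
  2   | dog | milk | lawyer | green | Gamma
  3   | cat | juice | engineer | red | Delta
  4   | fish | tea | teacher | white | Alpha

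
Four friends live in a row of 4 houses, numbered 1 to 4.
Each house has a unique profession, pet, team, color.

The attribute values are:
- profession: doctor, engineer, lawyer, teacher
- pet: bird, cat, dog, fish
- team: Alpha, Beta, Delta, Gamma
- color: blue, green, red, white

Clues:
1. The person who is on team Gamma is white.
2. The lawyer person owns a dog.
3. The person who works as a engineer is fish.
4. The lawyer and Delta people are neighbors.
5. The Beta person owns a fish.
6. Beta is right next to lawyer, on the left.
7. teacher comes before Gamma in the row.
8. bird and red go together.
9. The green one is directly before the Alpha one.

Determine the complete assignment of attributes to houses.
Solution:

House | Profession | Pet | Team | Color
---------------------------------------
  1   | engineer | fish | Beta | green
  2   | lawyer | dog | Alpha | blue
  3   | teacher | bird | Delta | red
  4   | doctor | cat | Gamma | white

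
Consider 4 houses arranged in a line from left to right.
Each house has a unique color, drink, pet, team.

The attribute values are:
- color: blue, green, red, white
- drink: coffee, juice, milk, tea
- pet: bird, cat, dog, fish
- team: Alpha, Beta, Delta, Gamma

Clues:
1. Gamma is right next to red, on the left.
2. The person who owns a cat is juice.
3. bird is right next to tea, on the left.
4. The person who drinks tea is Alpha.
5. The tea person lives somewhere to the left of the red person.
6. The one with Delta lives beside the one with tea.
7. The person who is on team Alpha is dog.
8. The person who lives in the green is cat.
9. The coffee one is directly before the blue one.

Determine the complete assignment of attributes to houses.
Solution:

House | Color | Drink | Pet | Team
----------------------------------
  1   | white | coffee | bird | Delta
  2   | blue | tea | dog | Alpha
  3   | green | juice | cat | Gamma
  4   | red | milk | fish | Beta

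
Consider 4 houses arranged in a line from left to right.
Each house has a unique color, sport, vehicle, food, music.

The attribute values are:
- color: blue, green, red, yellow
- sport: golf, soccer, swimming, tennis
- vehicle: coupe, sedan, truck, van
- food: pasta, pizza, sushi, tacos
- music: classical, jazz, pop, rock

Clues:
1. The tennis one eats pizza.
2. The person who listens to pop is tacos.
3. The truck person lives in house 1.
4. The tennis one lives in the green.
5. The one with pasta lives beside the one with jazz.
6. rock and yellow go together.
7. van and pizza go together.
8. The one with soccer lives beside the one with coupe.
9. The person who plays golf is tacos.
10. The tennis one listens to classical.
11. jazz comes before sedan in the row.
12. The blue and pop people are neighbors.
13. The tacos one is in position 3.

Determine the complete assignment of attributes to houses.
Solution:

House | Color | Sport | Vehicle | Food | Music
----------------------------------------------
  1   | yellow | soccer | truck | pasta | rock
  2   | blue | swimming | coupe | sushi | jazz
  3   | red | golf | sedan | tacos | pop
  4   | green | tennis | van | pizza | classical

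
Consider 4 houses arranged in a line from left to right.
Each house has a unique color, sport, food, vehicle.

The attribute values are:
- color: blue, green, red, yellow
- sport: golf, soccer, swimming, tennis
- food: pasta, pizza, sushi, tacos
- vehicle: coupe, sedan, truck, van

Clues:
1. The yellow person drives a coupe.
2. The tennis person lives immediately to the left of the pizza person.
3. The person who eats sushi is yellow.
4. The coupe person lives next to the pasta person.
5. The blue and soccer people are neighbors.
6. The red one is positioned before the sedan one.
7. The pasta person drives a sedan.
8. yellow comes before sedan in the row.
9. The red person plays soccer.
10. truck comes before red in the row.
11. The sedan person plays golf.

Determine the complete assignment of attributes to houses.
Solution:

House | Color | Sport | Food | Vehicle
--------------------------------------
  1   | blue | tennis | tacos | truck
  2   | red | soccer | pizza | van
  3   | yellow | swimming | sushi | coupe
  4   | green | golf | pasta | sedan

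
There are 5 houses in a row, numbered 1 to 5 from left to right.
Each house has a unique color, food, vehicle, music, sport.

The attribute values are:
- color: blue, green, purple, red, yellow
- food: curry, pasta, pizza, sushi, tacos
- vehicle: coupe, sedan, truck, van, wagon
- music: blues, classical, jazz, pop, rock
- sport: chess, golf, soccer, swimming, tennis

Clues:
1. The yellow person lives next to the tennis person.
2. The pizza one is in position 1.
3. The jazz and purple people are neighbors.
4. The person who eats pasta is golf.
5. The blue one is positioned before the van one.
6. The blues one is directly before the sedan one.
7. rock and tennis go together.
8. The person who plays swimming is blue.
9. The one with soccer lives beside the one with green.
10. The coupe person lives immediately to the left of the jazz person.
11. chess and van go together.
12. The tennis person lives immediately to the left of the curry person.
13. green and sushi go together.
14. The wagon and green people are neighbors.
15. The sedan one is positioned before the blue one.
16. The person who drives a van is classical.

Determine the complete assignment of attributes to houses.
Solution:

House | Color | Food | Vehicle | Music | Sport
----------------------------------------------
  1   | yellow | pizza | wagon | blues | soccer
  2   | green | sushi | sedan | rock | tennis
  3   | blue | curry | coupe | pop | swimming
  4   | red | pasta | truck | jazz | golf
  5   | purple | tacos | van | classical | chess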